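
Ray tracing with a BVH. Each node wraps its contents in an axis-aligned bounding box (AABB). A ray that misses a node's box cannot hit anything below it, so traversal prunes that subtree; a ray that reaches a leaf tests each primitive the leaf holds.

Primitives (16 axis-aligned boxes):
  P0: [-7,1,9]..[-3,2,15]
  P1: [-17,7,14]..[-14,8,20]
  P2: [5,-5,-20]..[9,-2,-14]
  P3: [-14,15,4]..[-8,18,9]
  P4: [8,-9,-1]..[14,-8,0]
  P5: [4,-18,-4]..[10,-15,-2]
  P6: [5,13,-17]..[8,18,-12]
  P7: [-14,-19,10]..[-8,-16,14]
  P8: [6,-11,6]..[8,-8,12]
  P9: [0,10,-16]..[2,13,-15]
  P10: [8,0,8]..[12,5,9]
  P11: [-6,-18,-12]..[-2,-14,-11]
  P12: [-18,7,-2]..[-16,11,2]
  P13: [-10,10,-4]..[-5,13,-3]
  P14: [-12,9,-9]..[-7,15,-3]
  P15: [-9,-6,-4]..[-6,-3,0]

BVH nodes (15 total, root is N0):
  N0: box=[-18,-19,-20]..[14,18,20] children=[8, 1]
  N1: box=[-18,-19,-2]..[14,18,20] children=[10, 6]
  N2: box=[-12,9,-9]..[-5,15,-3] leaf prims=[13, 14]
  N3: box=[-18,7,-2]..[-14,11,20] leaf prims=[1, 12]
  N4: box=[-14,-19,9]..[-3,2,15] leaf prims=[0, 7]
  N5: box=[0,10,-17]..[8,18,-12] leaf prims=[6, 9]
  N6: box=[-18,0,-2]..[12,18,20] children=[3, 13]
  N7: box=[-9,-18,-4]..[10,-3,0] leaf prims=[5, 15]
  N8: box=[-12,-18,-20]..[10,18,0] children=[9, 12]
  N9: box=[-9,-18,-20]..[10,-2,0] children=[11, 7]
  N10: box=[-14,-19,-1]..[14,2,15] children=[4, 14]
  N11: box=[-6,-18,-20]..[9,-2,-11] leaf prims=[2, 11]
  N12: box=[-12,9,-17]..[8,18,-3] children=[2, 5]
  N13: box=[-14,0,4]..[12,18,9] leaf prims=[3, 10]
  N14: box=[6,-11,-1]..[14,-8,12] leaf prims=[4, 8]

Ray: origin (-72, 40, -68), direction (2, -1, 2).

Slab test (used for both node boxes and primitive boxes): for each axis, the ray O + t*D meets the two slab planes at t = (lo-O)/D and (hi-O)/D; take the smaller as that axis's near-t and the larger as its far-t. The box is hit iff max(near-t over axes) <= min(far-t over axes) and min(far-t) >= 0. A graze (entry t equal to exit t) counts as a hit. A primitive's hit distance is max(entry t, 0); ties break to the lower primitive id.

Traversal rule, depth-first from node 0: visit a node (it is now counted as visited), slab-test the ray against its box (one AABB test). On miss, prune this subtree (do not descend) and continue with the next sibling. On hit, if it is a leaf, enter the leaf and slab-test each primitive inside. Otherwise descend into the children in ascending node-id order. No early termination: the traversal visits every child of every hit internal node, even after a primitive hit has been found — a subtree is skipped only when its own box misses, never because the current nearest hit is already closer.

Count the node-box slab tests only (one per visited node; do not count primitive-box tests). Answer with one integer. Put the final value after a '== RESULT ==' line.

Trace the traversal:
N0 x:[27,43] y:[22,59] z:[24,44] -> hit [27,43], descend [1, 8]
  N1 x:[27,43] y:[22,59] z:[33,44] -> hit [33,43], descend [6, 10]
    N6 x:[27,42] y:[22,40] z:[33,44] -> hit [33,40], descend [3, 13]
      N3 x:[27,29] y:[29,33] z:[33,44] -> miss, prune
      N13 x:[29,42] y:[22,40] z:[36,77/2] -> hit [36,77/2] leaf, test {P3(miss), P10(miss)}
    N10 x:[29,43] y:[38,59] z:[67/2,83/2] -> hit [38,83/2], descend [4, 14]
      N4 x:[29,69/2] y:[38,59] z:[77/2,83/2] -> miss, prune
      N14 x:[39,43] y:[48,51] z:[67/2,40] -> miss, prune
  N8 x:[30,41] y:[22,58] z:[24,34] -> hit [30,34], descend [9, 12]
    N9 x:[63/2,41] y:[42,58] z:[24,34] -> miss, prune
    N12 x:[30,40] y:[22,31] z:[51/2,65/2] -> hit [30,31], descend [2, 5]
      N2 x:[30,67/2] y:[25,31] z:[59/2,65/2] -> hit [30,31] leaf, test {P13(miss), P14@t=30}
      N5 x:[36,40] y:[22,30] z:[51/2,28] -> miss, prune

order=[0, 1, 6, 3, 13, 10, 4, 14, 8, 9, 12, 2, 5]  |boxes|=13  |leaves|=2  hit=P14

== RESULT ==
13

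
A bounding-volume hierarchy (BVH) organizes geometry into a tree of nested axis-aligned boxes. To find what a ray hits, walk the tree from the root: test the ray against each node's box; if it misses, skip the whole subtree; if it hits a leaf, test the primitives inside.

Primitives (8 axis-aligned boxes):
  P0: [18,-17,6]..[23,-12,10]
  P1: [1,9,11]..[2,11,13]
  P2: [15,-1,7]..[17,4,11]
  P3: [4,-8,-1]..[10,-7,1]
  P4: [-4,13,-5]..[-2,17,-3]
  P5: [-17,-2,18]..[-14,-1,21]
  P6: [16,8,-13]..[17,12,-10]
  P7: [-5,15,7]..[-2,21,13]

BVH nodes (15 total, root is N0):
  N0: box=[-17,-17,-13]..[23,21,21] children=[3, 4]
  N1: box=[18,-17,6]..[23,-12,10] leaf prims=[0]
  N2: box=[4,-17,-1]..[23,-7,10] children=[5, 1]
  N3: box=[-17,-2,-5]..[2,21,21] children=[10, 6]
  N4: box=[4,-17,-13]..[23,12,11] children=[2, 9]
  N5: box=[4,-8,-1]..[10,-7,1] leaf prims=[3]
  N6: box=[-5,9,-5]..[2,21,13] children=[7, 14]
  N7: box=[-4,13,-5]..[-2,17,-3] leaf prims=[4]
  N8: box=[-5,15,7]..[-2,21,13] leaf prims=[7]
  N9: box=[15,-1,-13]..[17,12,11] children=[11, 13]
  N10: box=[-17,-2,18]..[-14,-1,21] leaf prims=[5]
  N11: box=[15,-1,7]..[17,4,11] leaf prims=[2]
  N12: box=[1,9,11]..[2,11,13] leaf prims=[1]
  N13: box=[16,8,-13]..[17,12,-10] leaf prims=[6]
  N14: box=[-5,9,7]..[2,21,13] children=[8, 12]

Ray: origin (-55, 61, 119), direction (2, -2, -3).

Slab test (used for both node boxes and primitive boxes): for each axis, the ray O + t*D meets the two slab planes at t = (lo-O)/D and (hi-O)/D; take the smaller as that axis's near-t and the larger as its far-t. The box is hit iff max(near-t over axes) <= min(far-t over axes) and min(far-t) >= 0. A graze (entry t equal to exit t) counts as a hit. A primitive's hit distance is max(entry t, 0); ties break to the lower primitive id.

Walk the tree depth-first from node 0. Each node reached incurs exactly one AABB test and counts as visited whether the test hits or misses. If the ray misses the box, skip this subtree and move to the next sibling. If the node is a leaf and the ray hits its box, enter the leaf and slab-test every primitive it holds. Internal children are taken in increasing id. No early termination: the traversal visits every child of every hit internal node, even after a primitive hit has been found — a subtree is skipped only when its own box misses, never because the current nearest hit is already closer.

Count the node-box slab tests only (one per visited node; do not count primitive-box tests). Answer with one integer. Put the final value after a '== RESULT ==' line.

Traverse from the root:
N0 x:[19,39] y:[20,39] z:[98/3,44] -> hit [98/3,39], descend [3, 4]
  N3 x:[19,57/2] y:[20,63/2] z:[98/3,124/3] -> miss, prune
  N4 x:[59/2,39] y:[49/2,39] z:[36,44] -> hit [36,39], descend [2, 9]
    N2 x:[59/2,39] y:[34,39] z:[109/3,40] -> hit [109/3,39], descend [1, 5]
      N1 x:[73/2,39] y:[73/2,39] z:[109/3,113/3] -> hit [73/2,113/3] leaf, test {P0@t=73/2}
      N5 x:[59/2,65/2] y:[34,69/2] z:[118/3,40] -> miss, prune
    N9 x:[35,36] y:[49/2,31] z:[36,44] -> miss, prune

Visited [0, 3, 4, 2, 1, 5, 9]. Tests: 7 box, 1 leaf. Nearest: P0.

== RESULT ==
7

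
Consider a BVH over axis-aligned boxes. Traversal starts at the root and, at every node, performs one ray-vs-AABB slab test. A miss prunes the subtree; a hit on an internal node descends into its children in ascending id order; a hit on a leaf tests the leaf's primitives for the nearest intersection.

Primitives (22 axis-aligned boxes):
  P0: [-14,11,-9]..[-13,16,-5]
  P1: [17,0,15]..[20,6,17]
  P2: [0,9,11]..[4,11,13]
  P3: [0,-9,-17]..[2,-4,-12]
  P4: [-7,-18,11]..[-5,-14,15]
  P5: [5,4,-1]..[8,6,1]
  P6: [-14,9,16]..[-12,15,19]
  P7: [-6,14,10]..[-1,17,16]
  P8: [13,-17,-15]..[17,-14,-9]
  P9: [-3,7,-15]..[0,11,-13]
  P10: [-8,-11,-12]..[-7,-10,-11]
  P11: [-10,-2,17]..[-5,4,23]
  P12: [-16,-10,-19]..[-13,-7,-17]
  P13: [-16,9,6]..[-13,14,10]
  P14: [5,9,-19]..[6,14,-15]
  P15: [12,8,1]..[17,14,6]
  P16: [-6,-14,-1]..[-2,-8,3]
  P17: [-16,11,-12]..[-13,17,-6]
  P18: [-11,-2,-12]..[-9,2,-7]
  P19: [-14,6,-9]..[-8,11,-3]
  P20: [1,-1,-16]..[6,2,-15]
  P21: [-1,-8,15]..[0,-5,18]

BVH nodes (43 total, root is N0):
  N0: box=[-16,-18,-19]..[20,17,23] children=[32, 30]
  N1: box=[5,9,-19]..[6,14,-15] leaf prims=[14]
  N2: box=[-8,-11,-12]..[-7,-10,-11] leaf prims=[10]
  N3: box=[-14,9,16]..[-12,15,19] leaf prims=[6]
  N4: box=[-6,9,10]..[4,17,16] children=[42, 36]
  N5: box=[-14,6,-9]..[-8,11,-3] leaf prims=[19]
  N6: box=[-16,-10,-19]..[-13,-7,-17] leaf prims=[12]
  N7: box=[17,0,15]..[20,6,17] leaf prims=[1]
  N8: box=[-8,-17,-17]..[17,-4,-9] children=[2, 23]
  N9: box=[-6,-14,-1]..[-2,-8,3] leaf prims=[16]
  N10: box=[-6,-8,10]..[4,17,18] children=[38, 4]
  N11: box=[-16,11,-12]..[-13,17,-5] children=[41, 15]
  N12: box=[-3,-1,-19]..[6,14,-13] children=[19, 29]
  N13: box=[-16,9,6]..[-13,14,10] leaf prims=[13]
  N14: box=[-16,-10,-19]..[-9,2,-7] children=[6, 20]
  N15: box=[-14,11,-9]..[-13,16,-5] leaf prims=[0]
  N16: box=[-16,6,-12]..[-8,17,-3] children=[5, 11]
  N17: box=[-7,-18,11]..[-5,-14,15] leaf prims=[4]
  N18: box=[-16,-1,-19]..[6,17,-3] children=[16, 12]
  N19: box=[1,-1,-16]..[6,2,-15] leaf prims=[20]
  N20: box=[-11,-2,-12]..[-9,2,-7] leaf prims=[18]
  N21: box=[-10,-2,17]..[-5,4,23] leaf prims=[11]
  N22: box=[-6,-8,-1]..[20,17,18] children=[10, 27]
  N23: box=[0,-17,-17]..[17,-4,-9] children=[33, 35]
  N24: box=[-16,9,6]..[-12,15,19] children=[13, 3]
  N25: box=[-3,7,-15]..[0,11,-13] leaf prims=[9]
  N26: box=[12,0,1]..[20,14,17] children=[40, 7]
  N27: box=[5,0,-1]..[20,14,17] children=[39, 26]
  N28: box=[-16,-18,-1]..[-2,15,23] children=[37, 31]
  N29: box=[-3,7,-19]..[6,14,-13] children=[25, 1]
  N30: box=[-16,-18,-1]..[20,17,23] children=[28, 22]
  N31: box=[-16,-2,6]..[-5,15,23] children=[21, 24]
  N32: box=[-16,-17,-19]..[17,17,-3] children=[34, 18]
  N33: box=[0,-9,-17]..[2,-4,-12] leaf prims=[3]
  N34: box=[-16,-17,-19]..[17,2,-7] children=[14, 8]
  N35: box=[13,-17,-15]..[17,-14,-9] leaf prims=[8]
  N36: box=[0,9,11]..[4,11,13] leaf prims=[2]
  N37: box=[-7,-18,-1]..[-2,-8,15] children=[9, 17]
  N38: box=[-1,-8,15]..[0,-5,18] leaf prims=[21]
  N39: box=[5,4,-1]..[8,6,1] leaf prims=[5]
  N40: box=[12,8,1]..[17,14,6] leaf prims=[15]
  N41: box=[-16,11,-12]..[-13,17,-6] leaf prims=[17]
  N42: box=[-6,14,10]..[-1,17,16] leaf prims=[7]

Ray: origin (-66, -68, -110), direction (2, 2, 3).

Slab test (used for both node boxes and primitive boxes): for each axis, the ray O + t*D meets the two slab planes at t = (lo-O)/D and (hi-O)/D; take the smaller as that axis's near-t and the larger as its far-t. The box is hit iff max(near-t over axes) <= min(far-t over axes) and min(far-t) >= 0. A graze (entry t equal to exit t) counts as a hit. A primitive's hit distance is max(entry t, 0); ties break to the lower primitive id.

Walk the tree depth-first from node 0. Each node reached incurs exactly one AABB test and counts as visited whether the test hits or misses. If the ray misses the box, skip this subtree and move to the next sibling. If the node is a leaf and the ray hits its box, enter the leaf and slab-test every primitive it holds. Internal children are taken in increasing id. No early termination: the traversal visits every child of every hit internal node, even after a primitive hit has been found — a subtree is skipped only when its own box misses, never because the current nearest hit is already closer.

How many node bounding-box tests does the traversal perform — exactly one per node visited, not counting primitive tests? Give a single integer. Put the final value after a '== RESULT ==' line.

Walk:
N0 x:[25,43] y:[25,85/2] z:[91/3,133/3] -> hit [91/3,85/2], descend [30, 32]
  N30 x:[25,43] y:[25,85/2] z:[109/3,133/3] -> hit [109/3,85/2], descend [22, 28]
    N22 x:[30,43] y:[30,85/2] z:[109/3,128/3] -> hit [109/3,85/2], descend [10, 27]
      N10 x:[30,35] y:[30,85/2] z:[40,128/3] -> miss, prune
      N27 x:[71/2,43] y:[34,41] z:[109/3,127/3] -> hit [109/3,41], descend [26, 39]
        N26 x:[39,43] y:[34,41] z:[37,127/3] -> hit [39,41], descend [7, 40]
          N7 x:[83/2,43] y:[34,37] z:[125/3,127/3] -> miss, prune
          N40 x:[39,83/2] y:[38,41] z:[37,116/3] -> miss, prune
        N39 x:[71/2,37] y:[36,37] z:[109/3,37] -> hit [109/3,37] leaf, test {P5@t=109/3}
    N28 x:[25,32] y:[25,83/2] z:[109/3,133/3] -> miss, prune
  N32 x:[25,83/2] y:[51/2,85/2] z:[91/3,107/3] -> hit [91/3,107/3], descend [18, 34]
    N18 x:[25,36] y:[67/2,85/2] z:[91/3,107/3] -> hit [67/2,107/3], descend [12, 16]
      N12 x:[63/2,36] y:[67/2,41] z:[91/3,97/3] -> miss, prune
      N16 x:[25,29] y:[37,85/2] z:[98/3,107/3] -> miss, prune
    N34 x:[25,83/2] y:[51/2,35] z:[91/3,103/3] -> hit [91/3,103/3], descend [8, 14]
      N8 x:[29,83/2] y:[51/2,32] z:[31,101/3] -> hit [31,32], descend [2, 23]
        N2 x:[29,59/2] y:[57/2,29] z:[98/3,33] -> miss, prune
        N23 x:[33,83/2] y:[51/2,32] z:[31,101/3] -> miss, prune
      N14 x:[25,57/2] y:[29,35] z:[91/3,103/3] -> miss, prune

Visited [0, 30, 22, 10, 27, 26, 7, 40, 39, 28, 32, 18, 12, 16, 34, 8, 2, 23, 14]. Tests: 19 box, 1 leaf. Nearest: P5.

== RESULT ==
19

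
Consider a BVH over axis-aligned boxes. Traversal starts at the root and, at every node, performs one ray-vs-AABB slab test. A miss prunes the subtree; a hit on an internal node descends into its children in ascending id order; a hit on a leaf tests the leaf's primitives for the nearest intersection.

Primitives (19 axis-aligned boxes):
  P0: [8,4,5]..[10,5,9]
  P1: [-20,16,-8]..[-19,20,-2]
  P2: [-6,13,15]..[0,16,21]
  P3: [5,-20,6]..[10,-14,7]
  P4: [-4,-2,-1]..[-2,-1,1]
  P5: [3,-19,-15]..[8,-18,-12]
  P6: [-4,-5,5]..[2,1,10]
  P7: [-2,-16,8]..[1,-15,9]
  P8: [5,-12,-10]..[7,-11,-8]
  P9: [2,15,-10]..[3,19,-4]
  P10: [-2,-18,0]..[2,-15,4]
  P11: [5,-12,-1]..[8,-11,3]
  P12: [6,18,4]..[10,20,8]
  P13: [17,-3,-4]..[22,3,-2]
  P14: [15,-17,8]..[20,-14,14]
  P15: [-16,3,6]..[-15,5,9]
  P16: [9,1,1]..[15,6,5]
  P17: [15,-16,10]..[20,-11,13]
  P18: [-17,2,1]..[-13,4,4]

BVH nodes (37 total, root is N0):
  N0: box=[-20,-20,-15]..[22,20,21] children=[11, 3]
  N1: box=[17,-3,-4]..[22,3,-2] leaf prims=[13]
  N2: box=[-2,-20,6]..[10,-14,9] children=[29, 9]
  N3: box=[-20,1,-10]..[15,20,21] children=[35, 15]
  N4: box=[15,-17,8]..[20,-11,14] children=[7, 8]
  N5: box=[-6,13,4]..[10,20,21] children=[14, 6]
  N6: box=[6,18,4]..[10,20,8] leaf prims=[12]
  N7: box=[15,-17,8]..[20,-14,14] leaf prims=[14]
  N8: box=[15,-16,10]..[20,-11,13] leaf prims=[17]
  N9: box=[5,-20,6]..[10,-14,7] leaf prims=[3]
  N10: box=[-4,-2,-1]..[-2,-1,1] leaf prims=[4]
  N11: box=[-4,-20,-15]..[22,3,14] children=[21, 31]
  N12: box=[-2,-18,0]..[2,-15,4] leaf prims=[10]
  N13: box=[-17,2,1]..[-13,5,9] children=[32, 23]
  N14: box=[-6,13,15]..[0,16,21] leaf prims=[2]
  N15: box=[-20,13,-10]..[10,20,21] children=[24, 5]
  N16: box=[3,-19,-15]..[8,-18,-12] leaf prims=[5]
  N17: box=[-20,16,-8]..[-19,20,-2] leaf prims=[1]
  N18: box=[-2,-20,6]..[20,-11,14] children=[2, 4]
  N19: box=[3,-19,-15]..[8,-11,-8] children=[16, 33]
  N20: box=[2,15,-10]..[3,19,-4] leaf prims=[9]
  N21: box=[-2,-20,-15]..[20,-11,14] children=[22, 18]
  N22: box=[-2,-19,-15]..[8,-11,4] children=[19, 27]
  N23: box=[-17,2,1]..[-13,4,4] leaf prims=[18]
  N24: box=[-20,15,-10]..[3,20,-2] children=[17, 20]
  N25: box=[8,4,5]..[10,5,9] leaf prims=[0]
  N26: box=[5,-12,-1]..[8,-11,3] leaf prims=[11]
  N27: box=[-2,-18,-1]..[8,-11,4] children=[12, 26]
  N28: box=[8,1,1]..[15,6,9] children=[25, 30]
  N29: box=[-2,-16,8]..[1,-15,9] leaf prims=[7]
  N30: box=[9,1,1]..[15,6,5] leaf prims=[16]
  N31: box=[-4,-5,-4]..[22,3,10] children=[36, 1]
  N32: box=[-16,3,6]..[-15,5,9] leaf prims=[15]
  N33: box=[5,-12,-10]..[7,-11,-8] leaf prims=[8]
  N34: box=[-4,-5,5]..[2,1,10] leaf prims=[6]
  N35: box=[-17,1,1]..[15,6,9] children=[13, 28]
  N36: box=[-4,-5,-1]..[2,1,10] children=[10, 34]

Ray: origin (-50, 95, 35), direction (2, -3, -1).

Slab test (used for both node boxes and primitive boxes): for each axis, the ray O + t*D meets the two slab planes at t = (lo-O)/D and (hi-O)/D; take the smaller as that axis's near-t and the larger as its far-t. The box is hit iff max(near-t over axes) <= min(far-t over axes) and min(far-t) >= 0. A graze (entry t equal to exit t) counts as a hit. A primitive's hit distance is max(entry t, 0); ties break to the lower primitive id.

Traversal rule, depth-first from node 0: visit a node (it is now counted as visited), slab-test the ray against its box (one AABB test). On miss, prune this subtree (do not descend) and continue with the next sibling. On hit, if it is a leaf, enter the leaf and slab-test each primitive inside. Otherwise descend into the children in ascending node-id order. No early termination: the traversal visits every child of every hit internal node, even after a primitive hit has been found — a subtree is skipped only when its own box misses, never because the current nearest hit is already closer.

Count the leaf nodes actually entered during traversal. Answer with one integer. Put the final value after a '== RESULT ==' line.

Walk:
N0 x:[15,36] y:[25,115/3] z:[14,50] -> hit [25,36], descend [3, 11]
  N3 x:[15,65/2] y:[25,94/3] z:[14,45] -> hit [25,94/3], descend [15, 35]
    N15 x:[15,30] y:[25,82/3] z:[14,45] -> hit [25,82/3], descend [5, 24]
      N5 x:[22,30] y:[25,82/3] z:[14,31] -> hit [25,82/3], descend [6, 14]
        N6 x:[28,30] y:[25,77/3] z:[27,31] -> miss, prune
        N14 x:[22,25] y:[79/3,82/3] z:[14,20] -> miss, prune
      N24 x:[15,53/2] y:[25,80/3] z:[37,45] -> miss, prune
    N35 x:[33/2,65/2] y:[89/3,94/3] z:[26,34] -> hit [89/3,94/3], descend [13, 28]
      N13 x:[33/2,37/2] y:[30,31] z:[26,34] -> miss, prune
      N28 x:[29,65/2] y:[89/3,94/3] z:[26,34] -> hit [89/3,94/3], descend [25, 30]
        N25 x:[29,30] y:[30,91/3] z:[26,30] -> hit [30,30] leaf, test {P0@t=30}
        N30 x:[59/2,65/2] y:[89/3,94/3] z:[30,34] -> hit [30,94/3] leaf, test {P16@t=30}
  N11 x:[23,36] y:[92/3,115/3] z:[21,50] -> hit [92/3,36], descend [21, 31]
    N21 x:[24,35] y:[106/3,115/3] z:[21,50] -> miss, prune
    N31 x:[23,36] y:[92/3,100/3] z:[25,39] -> hit [92/3,100/3], descend [1, 36]
      N1 x:[67/2,36] y:[92/3,98/3] z:[37,39] -> miss, prune
      N36 x:[23,26] y:[94/3,100/3] z:[25,36] -> miss, prune

17 AABB tests over nodes [0, 3, 15, 5, 6, 14, 24, 35, 13, 28, 25, 30, 11, 21, 31, 1, 36]; 2 leaves entered; closest P0.

== RESULT ==
2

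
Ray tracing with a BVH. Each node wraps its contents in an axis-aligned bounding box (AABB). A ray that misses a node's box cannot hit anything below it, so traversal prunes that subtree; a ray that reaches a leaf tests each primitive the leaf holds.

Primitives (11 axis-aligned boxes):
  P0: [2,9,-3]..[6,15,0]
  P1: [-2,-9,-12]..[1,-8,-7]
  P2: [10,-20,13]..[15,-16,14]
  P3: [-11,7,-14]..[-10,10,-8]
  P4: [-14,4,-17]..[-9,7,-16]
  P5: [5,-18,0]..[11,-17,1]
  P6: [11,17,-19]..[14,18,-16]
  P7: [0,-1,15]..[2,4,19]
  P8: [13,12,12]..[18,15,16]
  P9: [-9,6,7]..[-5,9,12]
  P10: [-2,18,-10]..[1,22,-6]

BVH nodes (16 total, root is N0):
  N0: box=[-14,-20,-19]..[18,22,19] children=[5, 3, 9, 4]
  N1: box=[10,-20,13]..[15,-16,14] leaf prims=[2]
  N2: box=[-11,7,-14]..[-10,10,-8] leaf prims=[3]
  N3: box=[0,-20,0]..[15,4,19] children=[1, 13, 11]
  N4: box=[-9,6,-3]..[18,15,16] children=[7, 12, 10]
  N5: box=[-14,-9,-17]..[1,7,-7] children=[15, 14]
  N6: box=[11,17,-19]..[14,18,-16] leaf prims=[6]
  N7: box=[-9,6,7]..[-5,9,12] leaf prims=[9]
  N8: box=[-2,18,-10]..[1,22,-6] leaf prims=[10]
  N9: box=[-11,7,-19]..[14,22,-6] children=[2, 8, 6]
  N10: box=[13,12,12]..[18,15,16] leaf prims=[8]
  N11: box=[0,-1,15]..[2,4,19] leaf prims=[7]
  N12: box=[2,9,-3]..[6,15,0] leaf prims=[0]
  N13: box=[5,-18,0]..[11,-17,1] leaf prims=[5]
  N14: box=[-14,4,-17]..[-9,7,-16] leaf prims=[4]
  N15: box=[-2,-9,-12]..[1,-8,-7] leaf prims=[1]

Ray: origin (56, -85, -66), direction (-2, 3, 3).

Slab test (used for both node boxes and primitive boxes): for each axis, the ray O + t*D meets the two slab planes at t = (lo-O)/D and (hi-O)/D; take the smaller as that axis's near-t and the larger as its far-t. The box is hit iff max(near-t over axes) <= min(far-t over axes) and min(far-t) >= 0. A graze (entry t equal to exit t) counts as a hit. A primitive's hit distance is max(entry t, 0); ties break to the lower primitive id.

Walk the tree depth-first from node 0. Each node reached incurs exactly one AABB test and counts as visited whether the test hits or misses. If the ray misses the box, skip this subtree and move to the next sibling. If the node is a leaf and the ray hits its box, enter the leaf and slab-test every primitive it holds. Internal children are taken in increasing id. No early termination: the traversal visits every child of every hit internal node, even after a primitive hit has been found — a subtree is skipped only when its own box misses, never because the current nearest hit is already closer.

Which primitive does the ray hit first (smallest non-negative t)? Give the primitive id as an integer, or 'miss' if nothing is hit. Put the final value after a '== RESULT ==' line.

Traverse from the root:
N0 x:[19,35] y:[65/3,107/3] z:[47/3,85/3] -> hit [65/3,85/3], descend [3, 4, 5, 9]
  N3 x:[41/2,28] y:[65/3,89/3] z:[22,85/3] -> hit [22,28], descend [1, 11, 13]
    N1 x:[41/2,23] y:[65/3,23] z:[79/3,80/3] -> miss, prune
    N11 x:[27,28] y:[28,89/3] z:[27,85/3] -> hit [28,28] leaf, test {P7@t=28}
    N13 x:[45/2,51/2] y:[67/3,68/3] z:[22,67/3] -> miss, prune
  N4 x:[19,65/2] y:[91/3,100/3] z:[21,82/3] -> miss, prune
  N5 x:[55/2,35] y:[76/3,92/3] z:[49/3,59/3] -> miss, prune
  N9 x:[21,67/2] y:[92/3,107/3] z:[47/3,20] -> miss, prune

order=[0, 3, 1, 11, 13, 4, 5, 9]  |boxes|=8  |leaves|=1  hit=P7

== RESULT ==
7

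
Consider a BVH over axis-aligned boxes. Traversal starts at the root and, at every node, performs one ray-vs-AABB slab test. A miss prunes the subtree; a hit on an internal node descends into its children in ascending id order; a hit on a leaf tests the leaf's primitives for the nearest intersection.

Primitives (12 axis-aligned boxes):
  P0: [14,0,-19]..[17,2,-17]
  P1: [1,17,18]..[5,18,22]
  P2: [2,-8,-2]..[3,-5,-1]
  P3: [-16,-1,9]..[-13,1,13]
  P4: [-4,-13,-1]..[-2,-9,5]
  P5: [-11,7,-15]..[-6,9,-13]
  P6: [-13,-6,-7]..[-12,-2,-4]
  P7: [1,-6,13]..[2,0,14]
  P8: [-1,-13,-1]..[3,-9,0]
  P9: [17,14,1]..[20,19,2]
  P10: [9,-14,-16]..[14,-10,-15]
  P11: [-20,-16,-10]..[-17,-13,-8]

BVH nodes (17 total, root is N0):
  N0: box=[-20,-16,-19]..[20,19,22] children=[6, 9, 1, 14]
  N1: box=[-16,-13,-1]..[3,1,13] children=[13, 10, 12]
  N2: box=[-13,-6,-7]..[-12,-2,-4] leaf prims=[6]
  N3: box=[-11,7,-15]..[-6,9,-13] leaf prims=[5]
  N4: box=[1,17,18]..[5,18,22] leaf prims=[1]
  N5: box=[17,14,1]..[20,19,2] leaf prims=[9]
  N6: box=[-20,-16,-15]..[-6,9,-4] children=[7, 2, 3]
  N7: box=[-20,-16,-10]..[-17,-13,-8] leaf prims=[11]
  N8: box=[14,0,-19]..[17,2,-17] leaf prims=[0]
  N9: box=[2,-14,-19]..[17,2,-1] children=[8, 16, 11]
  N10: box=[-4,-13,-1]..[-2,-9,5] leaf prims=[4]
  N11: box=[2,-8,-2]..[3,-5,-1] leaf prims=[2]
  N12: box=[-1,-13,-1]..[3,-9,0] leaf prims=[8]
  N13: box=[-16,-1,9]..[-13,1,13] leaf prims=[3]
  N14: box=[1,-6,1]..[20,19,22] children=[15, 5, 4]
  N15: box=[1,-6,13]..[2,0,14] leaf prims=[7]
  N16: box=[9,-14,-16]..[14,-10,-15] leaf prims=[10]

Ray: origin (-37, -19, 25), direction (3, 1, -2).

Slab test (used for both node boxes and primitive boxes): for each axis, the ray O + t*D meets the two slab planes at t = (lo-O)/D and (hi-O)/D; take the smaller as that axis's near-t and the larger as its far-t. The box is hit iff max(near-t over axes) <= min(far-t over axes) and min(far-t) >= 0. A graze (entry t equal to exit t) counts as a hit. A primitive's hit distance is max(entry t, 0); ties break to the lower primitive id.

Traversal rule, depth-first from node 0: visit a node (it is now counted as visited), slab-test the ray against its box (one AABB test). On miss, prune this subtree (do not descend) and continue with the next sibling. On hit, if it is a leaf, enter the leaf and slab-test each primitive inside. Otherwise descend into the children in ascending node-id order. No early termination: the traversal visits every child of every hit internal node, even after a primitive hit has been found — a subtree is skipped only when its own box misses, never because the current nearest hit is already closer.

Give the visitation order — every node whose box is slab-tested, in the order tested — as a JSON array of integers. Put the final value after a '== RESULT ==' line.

Trace the traversal:
N0 x:[17/3,19] y:[3,38] z:[3/2,22] -> hit [17/3,19], descend [1, 6, 9, 14]
  N1 x:[7,40/3] y:[6,20] z:[6,13] -> hit [7,13], descend [10, 12, 13]
    N10 x:[11,35/3] y:[6,10] z:[10,13] -> miss, prune
    N12 x:[12,40/3] y:[6,10] z:[25/2,13] -> miss, prune
    N13 x:[7,8] y:[18,20] z:[6,8] -> miss, prune
  N6 x:[17/3,31/3] y:[3,28] z:[29/2,20] -> miss, prune
  N9 x:[13,18] y:[5,21] z:[13,22] -> hit [13,18], descend [8, 11, 16]
    N8 x:[17,18] y:[19,21] z:[21,22] -> miss, prune
    N11 x:[13,40/3] y:[11,14] z:[13,27/2] -> hit [13,40/3] leaf, test {P2@t=13}
    N16 x:[46/3,17] y:[5,9] z:[20,41/2] -> miss, prune
  N14 x:[38/3,19] y:[13,38] z:[3/2,12] -> miss, prune

order=[0, 1, 10, 12, 13, 6, 9, 8, 11, 16, 14]  |boxes|=11  |leaves|=1  hit=P2

== RESULT ==
[0, 1, 10, 12, 13, 6, 9, 8, 11, 16, 14]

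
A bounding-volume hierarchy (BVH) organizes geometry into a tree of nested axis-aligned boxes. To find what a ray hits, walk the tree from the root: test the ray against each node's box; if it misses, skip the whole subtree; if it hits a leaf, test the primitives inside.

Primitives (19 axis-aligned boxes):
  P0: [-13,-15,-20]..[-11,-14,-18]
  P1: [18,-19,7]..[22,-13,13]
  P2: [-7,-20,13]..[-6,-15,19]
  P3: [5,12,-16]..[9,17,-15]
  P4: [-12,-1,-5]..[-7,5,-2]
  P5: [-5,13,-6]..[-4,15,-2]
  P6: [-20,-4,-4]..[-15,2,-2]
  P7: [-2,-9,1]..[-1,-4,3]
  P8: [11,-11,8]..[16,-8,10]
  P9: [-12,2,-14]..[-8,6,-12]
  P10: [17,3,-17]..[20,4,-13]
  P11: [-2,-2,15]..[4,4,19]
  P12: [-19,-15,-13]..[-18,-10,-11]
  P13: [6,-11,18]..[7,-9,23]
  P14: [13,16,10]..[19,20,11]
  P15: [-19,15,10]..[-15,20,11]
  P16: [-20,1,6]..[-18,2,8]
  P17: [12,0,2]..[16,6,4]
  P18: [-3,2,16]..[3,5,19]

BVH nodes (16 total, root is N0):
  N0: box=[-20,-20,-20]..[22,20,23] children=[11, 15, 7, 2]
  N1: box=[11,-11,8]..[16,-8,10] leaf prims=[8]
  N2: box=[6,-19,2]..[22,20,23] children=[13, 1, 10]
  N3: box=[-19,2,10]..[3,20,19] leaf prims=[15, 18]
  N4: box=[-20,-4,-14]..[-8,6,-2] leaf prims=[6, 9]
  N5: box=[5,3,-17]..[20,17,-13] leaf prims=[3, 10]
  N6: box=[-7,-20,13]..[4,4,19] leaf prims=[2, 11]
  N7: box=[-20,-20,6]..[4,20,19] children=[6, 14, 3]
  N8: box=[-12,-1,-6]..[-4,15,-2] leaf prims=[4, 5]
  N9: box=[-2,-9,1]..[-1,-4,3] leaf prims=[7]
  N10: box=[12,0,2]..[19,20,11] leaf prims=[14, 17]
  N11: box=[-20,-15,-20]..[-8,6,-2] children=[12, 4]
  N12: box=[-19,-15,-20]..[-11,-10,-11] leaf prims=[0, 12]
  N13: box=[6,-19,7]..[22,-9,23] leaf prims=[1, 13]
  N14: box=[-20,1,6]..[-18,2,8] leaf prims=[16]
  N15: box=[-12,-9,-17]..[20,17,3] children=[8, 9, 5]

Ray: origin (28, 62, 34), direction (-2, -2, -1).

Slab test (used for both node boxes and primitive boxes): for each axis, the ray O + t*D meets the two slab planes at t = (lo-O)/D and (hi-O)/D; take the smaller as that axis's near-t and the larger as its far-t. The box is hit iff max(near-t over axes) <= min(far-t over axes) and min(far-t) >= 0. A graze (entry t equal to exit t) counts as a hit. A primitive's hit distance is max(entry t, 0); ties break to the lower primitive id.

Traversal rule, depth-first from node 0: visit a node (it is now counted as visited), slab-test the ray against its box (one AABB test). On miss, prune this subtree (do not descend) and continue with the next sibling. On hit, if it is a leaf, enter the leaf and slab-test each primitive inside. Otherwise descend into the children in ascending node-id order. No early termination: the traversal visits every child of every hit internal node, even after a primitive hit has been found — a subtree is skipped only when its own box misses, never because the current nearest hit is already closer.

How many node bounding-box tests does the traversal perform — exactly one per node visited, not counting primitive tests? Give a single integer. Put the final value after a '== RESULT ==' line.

Walk:
N0 x:[3,24] y:[21,41] z:[11,54] -> hit [21,24], descend [2, 7, 11, 15]
  N2 x:[3,11] y:[21,81/2] z:[11,32] -> miss, prune
  N7 x:[12,24] y:[21,41] z:[15,28] -> hit [21,24], descend [3, 6, 14]
    N3 x:[25/2,47/2] y:[21,30] z:[15,24] -> hit [21,47/2] leaf, test {P15@t=23, P18(miss)}
    N6 x:[12,35/2] y:[29,41] z:[15,21] -> miss, prune
    N14 x:[23,24] y:[30,61/2] z:[26,28] -> miss, prune
  N11 x:[18,24] y:[28,77/2] z:[36,54] -> miss, prune
  N15 x:[4,20] y:[45/2,71/2] z:[31,51] -> miss, prune

Visited [0, 2, 7, 3, 6, 14, 11, 15]. Tests: 8 box, 1 leaf. Nearest: P15.

== RESULT ==
8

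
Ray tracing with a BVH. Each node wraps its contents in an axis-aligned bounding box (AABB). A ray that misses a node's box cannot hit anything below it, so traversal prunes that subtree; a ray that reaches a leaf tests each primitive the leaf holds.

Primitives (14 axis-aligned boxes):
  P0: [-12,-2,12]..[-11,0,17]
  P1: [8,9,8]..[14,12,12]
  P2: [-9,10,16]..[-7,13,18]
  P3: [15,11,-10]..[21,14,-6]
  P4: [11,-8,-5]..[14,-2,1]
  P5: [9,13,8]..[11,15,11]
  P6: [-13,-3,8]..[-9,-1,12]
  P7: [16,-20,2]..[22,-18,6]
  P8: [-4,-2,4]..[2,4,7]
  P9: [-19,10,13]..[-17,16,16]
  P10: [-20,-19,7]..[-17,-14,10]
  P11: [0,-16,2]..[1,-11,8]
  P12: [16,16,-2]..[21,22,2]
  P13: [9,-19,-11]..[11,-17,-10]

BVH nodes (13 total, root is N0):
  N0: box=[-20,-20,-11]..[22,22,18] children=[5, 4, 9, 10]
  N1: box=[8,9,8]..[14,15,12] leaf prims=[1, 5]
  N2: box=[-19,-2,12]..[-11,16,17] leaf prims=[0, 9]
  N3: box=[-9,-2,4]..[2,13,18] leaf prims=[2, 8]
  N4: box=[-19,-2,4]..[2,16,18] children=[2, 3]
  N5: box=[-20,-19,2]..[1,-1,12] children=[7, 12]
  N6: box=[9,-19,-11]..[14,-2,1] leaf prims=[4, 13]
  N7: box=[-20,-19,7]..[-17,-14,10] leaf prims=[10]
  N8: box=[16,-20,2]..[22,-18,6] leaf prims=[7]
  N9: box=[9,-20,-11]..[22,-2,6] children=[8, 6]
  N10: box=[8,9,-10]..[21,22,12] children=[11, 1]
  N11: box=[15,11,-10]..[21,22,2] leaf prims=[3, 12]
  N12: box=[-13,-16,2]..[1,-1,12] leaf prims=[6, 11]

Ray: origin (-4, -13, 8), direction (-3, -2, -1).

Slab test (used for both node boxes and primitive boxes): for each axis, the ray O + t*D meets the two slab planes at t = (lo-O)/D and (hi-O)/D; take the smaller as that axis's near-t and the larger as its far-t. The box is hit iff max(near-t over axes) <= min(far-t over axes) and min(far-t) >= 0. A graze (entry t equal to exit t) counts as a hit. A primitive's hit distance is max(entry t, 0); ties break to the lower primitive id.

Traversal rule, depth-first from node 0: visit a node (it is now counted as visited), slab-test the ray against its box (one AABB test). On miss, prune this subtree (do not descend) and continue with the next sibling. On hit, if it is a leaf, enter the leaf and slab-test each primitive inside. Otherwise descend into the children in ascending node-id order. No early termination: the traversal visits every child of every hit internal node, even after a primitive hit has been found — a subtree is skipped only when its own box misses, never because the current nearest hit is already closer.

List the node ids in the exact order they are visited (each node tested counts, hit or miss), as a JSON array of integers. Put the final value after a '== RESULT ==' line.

Walk:
N0 x:[-26/3,16/3] y:[-35/2,7/2] z:[-10,19] -> hit [-26/3,7/2], descend [4, 5, 9, 10]
  N4 x:[-2,5] y:[-29/2,-11/2] z:[-10,4] -> miss, prune
  N5 x:[-5/3,16/3] y:[-6,3] z:[-4,6] -> hit [-5/3,3], descend [7, 12]
    N7 x:[13/3,16/3] y:[1/2,3] z:[-2,1] -> miss, prune
    N12 x:[-5/3,3] y:[-6,3/2] z:[-4,6] -> hit [-5/3,3/2] leaf, test {P6(miss), P11(miss)}
  N9 x:[-26/3,-13/3] y:[-11/2,7/2] z:[2,19] -> miss, prune
  N10 x:[-25/3,-4] y:[-35/2,-11] z:[-4,18] -> miss, prune

order=[0, 4, 5, 7, 12, 9, 10]  |boxes|=7  |leaves|=1  hit=miss

== RESULT ==
[0, 4, 5, 7, 12, 9, 10]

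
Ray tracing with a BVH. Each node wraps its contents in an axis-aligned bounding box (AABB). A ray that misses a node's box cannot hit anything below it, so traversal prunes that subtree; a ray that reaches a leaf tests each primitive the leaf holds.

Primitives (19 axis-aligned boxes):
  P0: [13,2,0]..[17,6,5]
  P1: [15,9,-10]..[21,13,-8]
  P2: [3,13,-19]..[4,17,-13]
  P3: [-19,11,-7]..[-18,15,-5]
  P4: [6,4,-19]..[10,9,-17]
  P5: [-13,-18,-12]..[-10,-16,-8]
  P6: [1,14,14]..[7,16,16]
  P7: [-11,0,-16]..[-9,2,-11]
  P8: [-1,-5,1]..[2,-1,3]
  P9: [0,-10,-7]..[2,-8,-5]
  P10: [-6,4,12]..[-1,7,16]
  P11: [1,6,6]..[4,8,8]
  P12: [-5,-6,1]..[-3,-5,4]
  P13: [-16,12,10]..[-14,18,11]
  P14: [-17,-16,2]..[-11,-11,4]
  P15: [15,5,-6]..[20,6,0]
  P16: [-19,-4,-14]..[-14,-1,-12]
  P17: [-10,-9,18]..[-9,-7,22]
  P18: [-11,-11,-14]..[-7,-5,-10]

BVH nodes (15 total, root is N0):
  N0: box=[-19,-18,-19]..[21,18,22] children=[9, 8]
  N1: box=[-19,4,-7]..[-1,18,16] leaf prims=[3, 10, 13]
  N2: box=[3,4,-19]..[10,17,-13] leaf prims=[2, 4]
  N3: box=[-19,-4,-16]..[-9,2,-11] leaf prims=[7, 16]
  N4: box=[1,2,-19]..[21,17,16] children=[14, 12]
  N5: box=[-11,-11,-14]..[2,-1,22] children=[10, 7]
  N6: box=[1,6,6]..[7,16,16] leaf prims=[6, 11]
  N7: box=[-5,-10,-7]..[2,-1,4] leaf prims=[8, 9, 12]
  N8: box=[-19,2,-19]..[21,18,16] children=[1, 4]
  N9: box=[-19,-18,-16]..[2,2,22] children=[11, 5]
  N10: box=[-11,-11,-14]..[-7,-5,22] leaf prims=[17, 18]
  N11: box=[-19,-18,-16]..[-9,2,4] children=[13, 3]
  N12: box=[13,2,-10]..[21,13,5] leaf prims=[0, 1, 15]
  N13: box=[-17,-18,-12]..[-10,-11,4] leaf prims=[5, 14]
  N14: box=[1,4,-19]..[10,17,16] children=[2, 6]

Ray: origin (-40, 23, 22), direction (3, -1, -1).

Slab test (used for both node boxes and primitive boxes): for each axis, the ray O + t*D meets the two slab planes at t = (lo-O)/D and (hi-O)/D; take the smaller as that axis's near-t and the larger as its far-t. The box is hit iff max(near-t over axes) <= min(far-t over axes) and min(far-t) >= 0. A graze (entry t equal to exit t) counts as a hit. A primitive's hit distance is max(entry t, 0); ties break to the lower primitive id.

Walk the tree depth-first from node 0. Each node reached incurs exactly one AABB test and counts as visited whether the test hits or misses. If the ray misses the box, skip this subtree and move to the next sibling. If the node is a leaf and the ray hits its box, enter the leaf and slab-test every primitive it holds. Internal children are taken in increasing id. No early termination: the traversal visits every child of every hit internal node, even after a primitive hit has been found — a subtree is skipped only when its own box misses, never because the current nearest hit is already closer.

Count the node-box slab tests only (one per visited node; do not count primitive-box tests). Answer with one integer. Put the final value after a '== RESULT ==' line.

Trace the traversal:
N0 x:[7,61/3] y:[5,41] z:[0,41] -> hit [7,61/3], descend [8, 9]
  N8 x:[7,61/3] y:[5,21] z:[6,41] -> hit [7,61/3], descend [1, 4]
    N1 x:[7,13] y:[5,19] z:[6,29] -> hit [7,13] leaf, test {P3(miss), P10(miss), P13(miss)}
    N4 x:[41/3,61/3] y:[6,21] z:[6,41] -> hit [41/3,61/3], descend [12, 14]
      N12 x:[53/3,61/3] y:[10,21] z:[17,32] -> hit [53/3,61/3] leaf, test {P0@t=53/3, P1(miss), P15(miss)}
      N14 x:[41/3,50/3] y:[6,19] z:[6,41] -> hit [41/3,50/3], descend [2, 6]
        N2 x:[43/3,50/3] y:[6,19] z:[35,41] -> miss, prune
        N6 x:[41/3,47/3] y:[7,17] z:[6,16] -> hit [41/3,47/3] leaf, test {P6(miss), P11(miss)}
  N9 x:[7,14] y:[21,41] z:[0,38] -> miss, prune

Visited [0, 8, 1, 4, 12, 14, 2, 6, 9]. Tests: 9 box, 3 leaf. Nearest: P0.

== RESULT ==
9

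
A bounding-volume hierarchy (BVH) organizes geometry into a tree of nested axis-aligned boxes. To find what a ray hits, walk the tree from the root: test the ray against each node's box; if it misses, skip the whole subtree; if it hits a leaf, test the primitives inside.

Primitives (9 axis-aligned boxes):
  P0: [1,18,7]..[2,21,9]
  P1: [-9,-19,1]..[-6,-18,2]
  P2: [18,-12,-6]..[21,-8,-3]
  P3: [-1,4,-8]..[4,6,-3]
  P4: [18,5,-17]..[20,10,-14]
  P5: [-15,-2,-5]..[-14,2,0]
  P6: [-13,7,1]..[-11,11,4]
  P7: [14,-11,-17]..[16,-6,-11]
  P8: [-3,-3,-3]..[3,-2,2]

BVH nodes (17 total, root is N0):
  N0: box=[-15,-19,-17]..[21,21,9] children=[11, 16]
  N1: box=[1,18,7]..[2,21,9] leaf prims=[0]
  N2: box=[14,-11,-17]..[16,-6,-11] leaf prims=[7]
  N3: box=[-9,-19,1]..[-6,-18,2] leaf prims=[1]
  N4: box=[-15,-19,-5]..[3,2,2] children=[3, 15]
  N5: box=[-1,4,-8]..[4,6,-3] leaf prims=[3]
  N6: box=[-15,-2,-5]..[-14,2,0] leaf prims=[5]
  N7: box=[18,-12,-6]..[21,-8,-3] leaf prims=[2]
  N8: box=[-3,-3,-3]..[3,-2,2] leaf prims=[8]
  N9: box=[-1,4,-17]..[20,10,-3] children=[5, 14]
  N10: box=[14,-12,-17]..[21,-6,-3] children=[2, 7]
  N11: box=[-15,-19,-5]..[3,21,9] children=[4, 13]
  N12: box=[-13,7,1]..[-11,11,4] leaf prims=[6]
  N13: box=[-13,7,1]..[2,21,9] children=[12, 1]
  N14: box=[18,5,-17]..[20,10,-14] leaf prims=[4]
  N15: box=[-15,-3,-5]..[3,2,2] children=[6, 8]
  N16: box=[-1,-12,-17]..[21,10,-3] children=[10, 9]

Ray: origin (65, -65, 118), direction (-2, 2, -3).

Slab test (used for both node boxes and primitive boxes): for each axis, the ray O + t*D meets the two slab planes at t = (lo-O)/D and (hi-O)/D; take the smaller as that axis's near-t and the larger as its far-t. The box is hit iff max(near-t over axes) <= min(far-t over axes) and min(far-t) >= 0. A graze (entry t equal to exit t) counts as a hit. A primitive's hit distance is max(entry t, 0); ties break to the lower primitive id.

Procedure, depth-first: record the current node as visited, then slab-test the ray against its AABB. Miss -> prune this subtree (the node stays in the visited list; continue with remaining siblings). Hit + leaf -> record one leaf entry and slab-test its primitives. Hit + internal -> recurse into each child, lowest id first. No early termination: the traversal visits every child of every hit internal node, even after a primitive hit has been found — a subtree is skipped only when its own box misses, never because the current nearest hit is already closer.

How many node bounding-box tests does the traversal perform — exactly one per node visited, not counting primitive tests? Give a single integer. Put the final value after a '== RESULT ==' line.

Traverse from the root:
N0 x:[22,40] y:[23,43] z:[109/3,45] -> hit [109/3,40], descend [11, 16]
  N11 x:[31,40] y:[23,43] z:[109/3,41] -> hit [109/3,40], descend [4, 13]
    N4 x:[31,40] y:[23,67/2] z:[116/3,41] -> miss, prune
    N13 x:[63/2,39] y:[36,43] z:[109/3,39] -> hit [109/3,39], descend [1, 12]
      N1 x:[63/2,32] y:[83/2,43] z:[109/3,37] -> miss, prune
      N12 x:[38,39] y:[36,38] z:[38,39] -> hit [38,38] leaf, test {P6@t=38}
  N16 x:[22,33] y:[53/2,75/2] z:[121/3,45] -> miss, prune

Visited [0, 11, 4, 13, 1, 12, 16]. Tests: 7 box, 1 leaf. Nearest: P6.

== RESULT ==
7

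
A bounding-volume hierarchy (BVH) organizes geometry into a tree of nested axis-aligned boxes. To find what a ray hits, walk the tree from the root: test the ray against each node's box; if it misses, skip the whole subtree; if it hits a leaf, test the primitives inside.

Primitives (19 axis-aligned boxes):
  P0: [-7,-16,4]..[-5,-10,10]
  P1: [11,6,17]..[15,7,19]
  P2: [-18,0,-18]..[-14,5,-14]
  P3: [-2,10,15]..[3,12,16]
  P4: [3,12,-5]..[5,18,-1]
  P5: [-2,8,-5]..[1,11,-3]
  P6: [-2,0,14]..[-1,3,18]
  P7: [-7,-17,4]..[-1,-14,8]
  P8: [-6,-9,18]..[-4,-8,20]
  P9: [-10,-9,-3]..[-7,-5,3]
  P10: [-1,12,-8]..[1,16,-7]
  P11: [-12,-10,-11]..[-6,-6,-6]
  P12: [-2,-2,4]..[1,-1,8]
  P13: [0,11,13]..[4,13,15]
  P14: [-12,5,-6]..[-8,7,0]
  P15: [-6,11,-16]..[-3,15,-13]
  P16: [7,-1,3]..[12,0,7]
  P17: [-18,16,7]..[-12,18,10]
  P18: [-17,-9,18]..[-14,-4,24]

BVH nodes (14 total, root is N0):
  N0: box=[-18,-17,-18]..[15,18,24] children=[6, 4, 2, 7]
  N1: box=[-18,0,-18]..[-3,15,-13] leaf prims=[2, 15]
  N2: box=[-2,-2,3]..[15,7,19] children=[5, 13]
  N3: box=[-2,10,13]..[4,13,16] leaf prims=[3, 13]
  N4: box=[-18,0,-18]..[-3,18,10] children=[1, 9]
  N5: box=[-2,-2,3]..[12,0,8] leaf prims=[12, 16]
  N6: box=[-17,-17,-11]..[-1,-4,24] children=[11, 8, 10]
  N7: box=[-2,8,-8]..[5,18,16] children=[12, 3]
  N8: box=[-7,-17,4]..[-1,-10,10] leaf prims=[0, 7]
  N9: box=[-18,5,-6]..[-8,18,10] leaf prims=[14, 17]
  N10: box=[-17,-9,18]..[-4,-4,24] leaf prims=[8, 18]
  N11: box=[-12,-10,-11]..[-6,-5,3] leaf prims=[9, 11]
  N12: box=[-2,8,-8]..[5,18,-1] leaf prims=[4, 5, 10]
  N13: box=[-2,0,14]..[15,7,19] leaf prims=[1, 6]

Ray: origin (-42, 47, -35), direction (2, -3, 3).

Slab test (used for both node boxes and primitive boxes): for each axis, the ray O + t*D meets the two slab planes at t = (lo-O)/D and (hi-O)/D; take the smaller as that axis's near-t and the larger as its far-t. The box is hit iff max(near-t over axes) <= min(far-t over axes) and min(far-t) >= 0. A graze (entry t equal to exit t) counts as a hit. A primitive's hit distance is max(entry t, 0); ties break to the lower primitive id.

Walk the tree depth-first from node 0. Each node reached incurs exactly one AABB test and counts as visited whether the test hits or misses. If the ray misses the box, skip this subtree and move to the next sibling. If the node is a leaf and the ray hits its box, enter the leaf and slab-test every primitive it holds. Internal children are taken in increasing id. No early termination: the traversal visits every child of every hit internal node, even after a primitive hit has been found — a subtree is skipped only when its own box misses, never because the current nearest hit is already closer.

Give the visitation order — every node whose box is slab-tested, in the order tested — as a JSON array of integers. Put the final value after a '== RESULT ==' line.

Walk:
N0 x:[12,57/2] y:[29/3,64/3] z:[17/3,59/3] -> hit [12,59/3], descend [2, 4, 6, 7]
  N2 x:[20,57/2] y:[40/3,49/3] z:[38/3,18] -> miss, prune
  N4 x:[12,39/2] y:[29/3,47/3] z:[17/3,15] -> hit [12,15], descend [1, 9]
    N1 x:[12,39/2] y:[32/3,47/3] z:[17/3,22/3] -> miss, prune
    N9 x:[12,17] y:[29/3,14] z:[29/3,15] -> hit [12,14] leaf, test {P14(miss), P17(miss)}
  N6 x:[25/2,41/2] y:[17,64/3] z:[8,59/3] -> hit [17,59/3], descend [8, 10, 11]
    N8 x:[35/2,41/2] y:[19,64/3] z:[13,15] -> miss, prune
    N10 x:[25/2,19] y:[17,56/3] z:[53/3,59/3] -> hit [53/3,56/3] leaf, test {P8@t=55/3, P18(miss)}
    N11 x:[15,18] y:[52/3,19] z:[8,38/3] -> miss, prune
  N7 x:[20,47/2] y:[29/3,13] z:[9,17] -> miss, prune

Visited [0, 2, 4, 1, 9, 6, 8, 10, 11, 7]. Tests: 10 box, 2 leaf. Nearest: P8.

== RESULT ==
[0, 2, 4, 1, 9, 6, 8, 10, 11, 7]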